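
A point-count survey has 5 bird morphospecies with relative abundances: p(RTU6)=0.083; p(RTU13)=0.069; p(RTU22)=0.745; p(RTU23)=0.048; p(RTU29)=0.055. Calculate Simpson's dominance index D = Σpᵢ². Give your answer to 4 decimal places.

D = 0.083² + 0.069² + 0.745² + 0.048² + 0.055² = 0.006889 + 0.004761 + 0.555025 + 0.002304 + 0.003025 = 0.572004 (working shown to 6 dp, full precision carried).
To 4 decimal places, D = 0.5720.

0.5720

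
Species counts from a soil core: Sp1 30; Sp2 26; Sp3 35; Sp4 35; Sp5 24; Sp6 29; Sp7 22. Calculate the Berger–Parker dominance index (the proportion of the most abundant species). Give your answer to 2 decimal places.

0.17

Total N = 30+26+35+35+24+29+22 = 201, so the proportions are 0.1493, 0.1294, 0.1741, 0.1741, 0.1194, 0.1443, 0.1095 (working shown to 4 dp, full precision carried).
The largest proportion is 0.1741, i.e. d = 0.17 to 2 decimal places.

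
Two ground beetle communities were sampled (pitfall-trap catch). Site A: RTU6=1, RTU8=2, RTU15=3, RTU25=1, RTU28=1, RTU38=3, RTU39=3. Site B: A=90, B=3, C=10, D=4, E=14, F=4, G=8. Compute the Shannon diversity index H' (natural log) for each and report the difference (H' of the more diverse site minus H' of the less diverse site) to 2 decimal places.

0.67

Site A: N=14, proportions 0.0714, 0.1429, 0.2143, 0.0714, 0.0714, 0.2143, 0.2143, giving H' = 1.8338 (working shown to 4 dp, full precision carried).
Site B: N=133, proportions 0.6767, 0.0226, 0.0752, 0.0301, 0.1053, 0.0301, 0.0602, giving H' = 1.1612.
Difference = |1.8338 − 1.1612| = 0.6726, i.e. 0.67 to 2 decimal places.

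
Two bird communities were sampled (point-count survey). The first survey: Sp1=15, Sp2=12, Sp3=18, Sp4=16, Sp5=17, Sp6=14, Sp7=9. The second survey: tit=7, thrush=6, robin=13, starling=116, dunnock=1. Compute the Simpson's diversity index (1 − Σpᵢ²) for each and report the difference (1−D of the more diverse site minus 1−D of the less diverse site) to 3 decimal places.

The first survey: N=101, proportions 0.148515, 0.118812, 0.178218, 0.158416, 0.168317, 0.138614, 0.089109, giving 1−D = 0.851485 (working shown to 6 dp, full precision carried).
The second survey: N=143, proportions 0.048951, 0.041958, 0.090909, 0.811189, 0.006993, giving 1−D = 0.329503.
Difference = |0.851485 − 0.329503| = 0.521982, i.e. 0.522 to 3 decimal places.

0.522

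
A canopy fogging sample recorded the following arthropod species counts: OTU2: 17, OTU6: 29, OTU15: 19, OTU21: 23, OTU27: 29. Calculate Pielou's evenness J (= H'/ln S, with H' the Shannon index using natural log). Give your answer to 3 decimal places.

Total N = 17+29+19+23+29 = 117, so the proportions are 0.1453, 0.24786, 0.16239, 0.19658, 0.24786 (working shown to 5 dp, full precision carried).
H' = −Σ pᵢ ln pᵢ = −((-0.28028) + (-0.34574) + (-0.29519) + (-0.31977) + (-0.34574)) = 1.58672.
With S = 5 species, ln S = 1.60944, so J = 1.58672/1.60944 = 0.98588, i.e. 0.986 to 3 decimal places.

0.986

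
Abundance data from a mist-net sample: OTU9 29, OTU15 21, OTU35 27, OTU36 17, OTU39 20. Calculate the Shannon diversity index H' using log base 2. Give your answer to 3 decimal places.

Total N = 29+21+27+17+20 = 114, so the proportions are 0.25439, 0.18421, 0.23684, 0.14912, 0.17544 (working shown to 5 dp, full precision carried).
Each pᵢ log₂ pᵢ term: 0.25439×(-1.97491)=-0.50239, 0.18421×(-2.44057)=-0.44958, 0.23684×(-2.07800)=-0.49216, 0.14912×(-2.74543)=-0.40941, 0.17544×(-2.51096)=-0.44052.
Sum = -2.29405, so H' = 2.294.

2.294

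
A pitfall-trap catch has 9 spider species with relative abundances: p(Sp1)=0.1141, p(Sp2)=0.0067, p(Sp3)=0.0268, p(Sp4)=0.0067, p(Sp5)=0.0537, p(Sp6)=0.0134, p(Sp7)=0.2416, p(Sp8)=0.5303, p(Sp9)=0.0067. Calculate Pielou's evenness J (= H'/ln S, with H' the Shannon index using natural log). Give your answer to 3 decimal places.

0.610

H' = −Σ pᵢ ln pᵢ = −((-0.24767) + (-0.03354) + (-0.09700) + (-0.03354) + (-0.15704) + (-0.05779) + (-0.34319) + (-0.33638) + (-0.03354)) = 1.33967 (working shown to 5 dp, full precision carried).
With S = 9 species, ln S = 2.19722, so J = 1.33967/2.19722 = 0.60971, i.e. 0.610 to 3 decimal places.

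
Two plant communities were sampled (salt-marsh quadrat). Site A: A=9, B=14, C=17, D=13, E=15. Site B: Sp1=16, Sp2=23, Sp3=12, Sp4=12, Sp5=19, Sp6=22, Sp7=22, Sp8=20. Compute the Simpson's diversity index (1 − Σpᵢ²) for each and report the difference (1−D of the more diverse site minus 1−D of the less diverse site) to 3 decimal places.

Site A: N=68, proportions 0.13235, 0.20588, 0.25, 0.19118, 0.22059, giving 1−D = 0.79239 (working shown to 5 dp, full precision carried).
Site B: N=146, proportions 0.10959, 0.15753, 0.08219, 0.08219, 0.13014, 0.15068, 0.15068, 0.13699, giving 1−D = 0.86855.
Difference = |0.79239 − 0.86855| = 0.07616, i.e. 0.076 to 3 decimal places.

0.076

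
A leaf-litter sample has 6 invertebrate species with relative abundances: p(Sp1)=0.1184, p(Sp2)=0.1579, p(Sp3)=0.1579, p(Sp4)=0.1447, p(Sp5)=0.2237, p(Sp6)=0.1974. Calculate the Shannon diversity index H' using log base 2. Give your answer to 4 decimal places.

Each pᵢ log₂ pᵢ term (working shown to 6 dp, full precision carried): 0.1184×(-3.078259)=-0.364466, 0.1579×(-2.662917)=-0.420475, 0.1579×(-2.662917)=-0.420475, 0.1447×(-2.788863)=-0.403549, 0.2237×(-2.160363)=-0.483273, 0.1974×(-2.340806)=-0.462075.
Sum = -2.554312, so H' = 2.5543.

2.5543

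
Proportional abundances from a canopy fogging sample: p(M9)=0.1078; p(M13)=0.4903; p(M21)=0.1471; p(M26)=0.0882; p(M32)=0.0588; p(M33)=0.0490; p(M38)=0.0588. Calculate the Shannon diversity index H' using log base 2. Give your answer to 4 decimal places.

2.2603

Each pᵢ log₂ pᵢ term (working shown to 6 dp, full precision carried): 0.1078×(-3.213571)=-0.346423, 0.4903×(-1.028263)=-0.504158, 0.1471×(-2.765131)=-0.406751, 0.0882×(-3.503078)=-0.308971, 0.0588×(-4.088040)=-0.240377, 0.049×(-4.351074)=-0.213203, 0.0588×(-4.088040)=-0.240377.
Sum = -2.260259, so H' = 2.2603.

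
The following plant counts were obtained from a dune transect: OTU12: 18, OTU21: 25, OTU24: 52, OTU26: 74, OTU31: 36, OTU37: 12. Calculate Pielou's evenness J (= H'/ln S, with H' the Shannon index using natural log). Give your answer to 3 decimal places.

0.906

Total N = 18+25+52+74+36+12 = 217, so the proportions are 0.08295, 0.11521, 0.23963, 0.34101, 0.1659, 0.0553 (working shown to 5 dp, full precision carried).
H' = −Σ pᵢ ln pᵢ = −((-0.20650) + (-0.24897) + (-0.34235) + (-0.36687) + (-0.29802) + (-0.16009)) = 1.62280.
With S = 6 species, ln S = 1.79176, so J = 1.62280/1.79176 = 0.90570, i.e. 0.906 to 3 decimal places.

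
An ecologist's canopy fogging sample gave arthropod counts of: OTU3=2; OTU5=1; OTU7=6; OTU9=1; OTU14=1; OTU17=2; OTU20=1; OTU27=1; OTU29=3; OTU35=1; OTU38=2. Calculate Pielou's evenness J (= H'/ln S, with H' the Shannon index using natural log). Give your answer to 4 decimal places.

Total N = 2+1+6+1+1+2+1+1+3+1+2 = 21, so the proportions are 0.095238, 0.047619, 0.285714, 0.047619, 0.047619, 0.095238, 0.047619, 0.047619, 0.142857, 0.047619, 0.095238 (working shown to 6 dp, full precision carried).
H' = −Σ pᵢ ln pᵢ = −((-0.223941) + (-0.144977) + (-0.357932) + (-0.144977) + (-0.144977) + (-0.223941) + (-0.144977) + (-0.144977) + (-0.277987) + (-0.144977) + (-0.223941)) = 2.177604.
With S = 11 species, ln S = 2.397895, so J = 2.177604/2.397895 = 0.908132, i.e. 0.9081 to 4 decimal places.

0.9081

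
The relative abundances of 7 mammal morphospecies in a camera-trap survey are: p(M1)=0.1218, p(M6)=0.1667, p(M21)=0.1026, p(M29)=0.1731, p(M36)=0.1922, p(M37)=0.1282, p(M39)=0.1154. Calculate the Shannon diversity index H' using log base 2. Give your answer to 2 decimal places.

2.77

Each pᵢ log₂ pᵢ term (working shown to 4 dp, full precision carried): 0.1218×(-3.0374)=-0.3700, 0.1667×(-2.5847)=-0.4309, 0.1026×(-3.2849)=-0.3370, 0.1731×(-2.5303)=-0.4380, 0.1922×(-2.3793)=-0.4573, 0.1282×(-2.9635)=-0.3799, 0.1154×(-3.1153)=-0.3595.
Sum = -2.7726, so H' = 2.77.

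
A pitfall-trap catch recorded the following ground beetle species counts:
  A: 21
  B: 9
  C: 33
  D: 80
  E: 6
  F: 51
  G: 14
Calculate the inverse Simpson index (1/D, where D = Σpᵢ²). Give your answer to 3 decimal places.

Total N = 21+9+33+80+6+51+14 = 214, so the proportions are 0.0981308, 0.0420561, 0.1542056, 0.3738318, 0.0280374, 0.2383178, 0.0654206 (working shown to 7 dp, full precision carried).
D = 0.0981308² + 0.0420561² + 0.1542056² + 0.3738318² + 0.0280374² + 0.2383178² + 0.0654206² = 0.0096297 + 0.0017687 + 0.0237794 + 0.1397502 + 0.0007861 + 0.0567954 + 0.0042798 = 0.2367892.
So 1/D = 4.22316, i.e. 4.223 to 3 decimal places.

4.223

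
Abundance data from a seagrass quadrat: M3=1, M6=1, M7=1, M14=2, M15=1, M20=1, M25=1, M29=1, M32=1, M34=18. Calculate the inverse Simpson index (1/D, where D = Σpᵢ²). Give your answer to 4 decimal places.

Total N = 1+1+1+2+1+1+1+1+1+18 = 28, so the proportions are 0.0357143, 0.0357143, 0.0357143, 0.0714286, 0.0357143, 0.0357143, 0.0357143, 0.0357143, 0.0357143, 0.6428571 (working shown to 7 dp, full precision carried).
D = 0.0357143² + 0.0357143² + 0.0357143² + 0.0714286² + 0.0357143² + 0.0357143² + 0.0357143² + 0.0357143² + 0.0357143² + 0.6428571² = 0.0012755 + 0.0012755 + 0.0012755 + 0.0051020 + 0.0012755 + 0.0012755 + 0.0012755 + 0.0012755 + 0.0012755 + 0.4132653 = 0.4285714.
So 1/D = 2.333333, i.e. 2.3333 to 4 decimal places.

2.3333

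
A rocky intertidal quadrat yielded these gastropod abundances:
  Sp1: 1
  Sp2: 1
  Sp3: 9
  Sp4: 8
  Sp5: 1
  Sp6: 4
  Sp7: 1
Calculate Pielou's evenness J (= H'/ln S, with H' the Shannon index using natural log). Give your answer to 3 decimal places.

Total N = 1+1+9+8+1+4+1 = 25, so the proportions are 0.04, 0.04, 0.36, 0.32, 0.04, 0.16, 0.04 (working shown to 5 dp, full precision carried).
H' = −Σ pᵢ ln pᵢ = −((-0.12876) + (-0.12876) + (-0.36779) + (-0.36462) + (-0.12876) + (-0.29321) + (-0.12876)) = 1.54065.
With S = 7 species, ln S = 1.94591, so J = 1.54065/1.94591 = 0.79174, i.e. 0.792 to 3 decimal places.

0.792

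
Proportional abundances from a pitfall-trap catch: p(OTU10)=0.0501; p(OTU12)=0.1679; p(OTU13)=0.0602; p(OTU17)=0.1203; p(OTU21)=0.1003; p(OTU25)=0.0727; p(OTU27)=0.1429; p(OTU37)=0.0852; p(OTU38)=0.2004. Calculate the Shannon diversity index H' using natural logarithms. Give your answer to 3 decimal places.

Each pᵢ ln pᵢ term (working shown to 5 dp, full precision carried): 0.0501×(-2.99373)=-0.14999, 0.1679×(-1.78439)=-0.29960, 0.0602×(-2.81008)=-0.16917, 0.1203×(-2.11777)=-0.25477, 0.1003×(-2.29959)=-0.23065, 0.0727×(-2.62141)=-0.19058, 0.1429×(-1.94561)=-0.27803, 0.0852×(-2.46275)=-0.20983, 0.2004×(-1.60744)=-0.32213.
Sum = -2.10473, so H' = 2.105.

2.105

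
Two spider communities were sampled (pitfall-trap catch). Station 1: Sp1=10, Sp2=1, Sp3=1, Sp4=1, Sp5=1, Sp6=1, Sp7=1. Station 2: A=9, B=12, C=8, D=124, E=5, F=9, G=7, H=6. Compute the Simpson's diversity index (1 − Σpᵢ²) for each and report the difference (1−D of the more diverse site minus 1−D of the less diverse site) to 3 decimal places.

Station 1: N=16, proportions 0.625, 0.0625, 0.0625, 0.0625, 0.0625, 0.0625, 0.0625, giving 1−D = 0.58594 (working shown to 5 dp, full precision carried).
Station 2: N=180, proportions 0.05, 0.06667, 0.04444, 0.68889, 0.02778, 0.05, 0.03889, 0.03333, giving 1−D = 0.51062.
Difference = |0.58594 − 0.51062| = 0.07532, i.e. 0.075 to 3 decimal places.

0.075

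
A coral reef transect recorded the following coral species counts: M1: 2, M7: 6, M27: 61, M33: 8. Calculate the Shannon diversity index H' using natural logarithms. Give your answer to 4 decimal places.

Total N = 2+6+61+8 = 77, so the proportions are 0.025974, 0.077922, 0.792208, 0.103896 (working shown to 6 dp, full precision carried).
Each pᵢ ln pᵢ term: 0.025974×(-3.650658)=-0.094822, 0.077922×(-2.552046)=-0.198861, 0.792208×(-0.232932)=-0.184530, 0.103896×(-2.264364)=-0.235259.
Sum = -0.713472, so H' = 0.7135.

0.7135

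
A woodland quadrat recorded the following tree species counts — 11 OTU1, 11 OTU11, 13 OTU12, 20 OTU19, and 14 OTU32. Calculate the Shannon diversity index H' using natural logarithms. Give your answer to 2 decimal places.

Total N = 11+11+13+20+14 = 69, so the proportions are 0.1594, 0.1594, 0.1884, 0.2899, 0.2029 (working shown to 4 dp, full precision carried).
Each pᵢ ln pᵢ term: 0.1594×(-1.8362)=-0.2927, 0.1594×(-1.8362)=-0.2927, 0.1884×(-1.6692)=-0.3145, 0.2899×(-1.2384)=-0.3589, 0.2029×(-1.5950)=-0.3236.
Sum = -1.5825, so H' = 1.58.

1.58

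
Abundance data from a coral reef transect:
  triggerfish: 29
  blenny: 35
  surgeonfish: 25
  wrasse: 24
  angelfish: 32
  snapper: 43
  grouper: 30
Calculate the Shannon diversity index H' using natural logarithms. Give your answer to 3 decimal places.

Total N = 29+35+25+24+32+43+30 = 218, so the proportions are 0.13303, 0.16055, 0.11468, 0.11009, 0.14679, 0.19725, 0.13761 (working shown to 5 dp, full precision carried).
Each pᵢ ln pᵢ term: 0.13303×(-2.01720)=-0.26834, 0.16055×(-1.82915)=-0.29367, 0.11468×(-2.16562)=-0.24835, 0.11009×(-2.20644)=-0.24291, 0.14679×(-1.91876)=-0.28165, 0.19725×(-1.62329)=-0.32019, 0.13761×(-1.98330)=-0.27293.
Sum = -1.92805, so H' = 1.928.

1.928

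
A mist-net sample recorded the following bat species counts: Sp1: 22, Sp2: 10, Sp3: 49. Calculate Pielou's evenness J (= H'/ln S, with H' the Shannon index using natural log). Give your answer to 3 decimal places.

0.834

Total N = 22+10+49 = 81, so the proportions are 0.2716, 0.12346, 0.60494 (working shown to 5 dp, full precision carried).
H' = −Σ pᵢ ln pᵢ = −((-0.35401) + (-0.25825) + (-0.30406)) = 0.91633.
With S = 3 species, ln S = 1.09861, so J = 0.91633/1.09861 = 0.83408, i.e. 0.834 to 3 decimal places.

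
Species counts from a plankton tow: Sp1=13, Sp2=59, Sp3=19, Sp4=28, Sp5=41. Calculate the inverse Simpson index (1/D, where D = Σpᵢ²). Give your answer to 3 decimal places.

3.953

Total N = 13+59+19+28+41 = 160, so the proportions are 0.08125, 0.36875, 0.11875, 0.175, 0.25625 (working shown to 7 dp, full precision carried).
D = 0.08125² + 0.36875² + 0.11875² + 0.175² + 0.25625² = 0.0066016 + 0.1359766 + 0.0141016 + 0.0306250 + 0.0656641 = 0.2529688.
So 1/D = 3.95306, i.e. 3.953 to 3 decimal places.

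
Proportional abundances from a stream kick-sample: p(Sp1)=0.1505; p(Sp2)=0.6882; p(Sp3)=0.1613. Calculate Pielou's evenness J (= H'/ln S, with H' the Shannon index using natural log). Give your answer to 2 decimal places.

0.76

H' = −Σ pᵢ ln pᵢ = −((-0.2850) + (-0.2572) + (-0.2943)) = 0.8365 (working shown to 4 dp, full precision carried).
With S = 3 species, ln S = 1.0986, so J = 0.8365/1.0986 = 0.7614, i.e. 0.76 to 2 decimal places.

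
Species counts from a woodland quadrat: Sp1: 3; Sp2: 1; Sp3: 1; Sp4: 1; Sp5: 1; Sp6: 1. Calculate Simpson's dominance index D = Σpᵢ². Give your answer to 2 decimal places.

Total N = 3+1+1+1+1+1 = 8, so the proportions are 0.375, 0.125, 0.125, 0.125, 0.125, 0.125 (working shown to 4 dp, full precision carried).
D = 0.375² + 0.125² + 0.125² + 0.125² + 0.125² + 0.125² = 0.1406 + 0.0156 + 0.0156 + 0.0156 + 0.0156 + 0.0156 = 0.2188.
To 2 decimal places, D = 0.22.

0.22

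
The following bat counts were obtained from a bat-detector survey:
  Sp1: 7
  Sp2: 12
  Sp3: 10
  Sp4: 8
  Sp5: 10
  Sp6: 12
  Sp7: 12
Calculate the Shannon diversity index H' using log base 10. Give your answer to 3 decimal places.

Total N = 7+12+10+8+10+12+12 = 71, so the proportions are 0.09859, 0.16901, 0.14085, 0.11268, 0.14085, 0.16901, 0.16901 (working shown to 5 dp, full precision carried).
Each pᵢ log₁₀ pᵢ term: 0.09859×(-1.00616)=-0.09920, 0.16901×(-0.77208)=-0.13049, 0.14085×(-0.85126)=-0.11990, 0.11268×(-0.94817)=-0.10684, 0.14085×(-0.85126)=-0.11990, 0.16901×(-0.77208)=-0.13049, 0.16901×(-0.77208)=-0.13049.
Sum = -0.83730, so H' = 0.837.

0.837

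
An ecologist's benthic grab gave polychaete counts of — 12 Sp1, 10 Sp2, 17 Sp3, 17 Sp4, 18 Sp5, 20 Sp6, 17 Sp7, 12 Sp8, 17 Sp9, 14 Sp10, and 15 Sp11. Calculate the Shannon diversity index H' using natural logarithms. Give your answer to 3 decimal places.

Total N = 12+10+17+17+18+20+17+12+17+14+15 = 169, so the proportions are 0.07101, 0.05917, 0.10059, 0.10059, 0.10651, 0.11834, 0.10059, 0.07101, 0.10059, 0.08284, 0.08876 (working shown to 5 dp, full precision carried).
Each pᵢ ln pᵢ term: 0.07101×(-2.64499)=-0.18781, 0.05917×(-2.82731)=-0.16730, 0.10059×(-2.29669)=-0.23103, 0.10059×(-2.29669)=-0.23103, 0.10651×(-2.23953)=-0.23853, 0.11834×(-2.13417)=-0.25256, 0.10059×(-2.29669)=-0.23103, 0.07101×(-2.64499)=-0.18781, 0.10059×(-2.29669)=-0.23103, 0.08284×(-2.49084)=-0.20634, 0.08876×(-2.42185)=-0.21496.
Sum = -2.37942, so H' = 2.379.

2.379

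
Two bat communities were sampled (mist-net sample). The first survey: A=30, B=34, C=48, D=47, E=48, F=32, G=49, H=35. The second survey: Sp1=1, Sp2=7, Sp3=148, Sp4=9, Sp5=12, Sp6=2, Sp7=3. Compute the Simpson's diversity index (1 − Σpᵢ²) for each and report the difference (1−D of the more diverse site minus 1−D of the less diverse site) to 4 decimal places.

0.5403

The first survey: N=323, proportions 0.0928793, 0.1052632, 0.1486068, 0.1455108, 0.1486068, 0.0990712, 0.1517028, 0.1083591, giving 1−D = 0.8703812 (working shown to 7 dp, full precision carried).
The second survey: N=182, proportions 0.0054945, 0.0384615, 0.8131868, 0.0494505, 0.0659341, 0.010989, 0.0164835, giving 1−D = 0.3300326.
Difference = |0.8703812 − 0.3300326| = 0.5403486, i.e. 0.5403 to 4 decimal places.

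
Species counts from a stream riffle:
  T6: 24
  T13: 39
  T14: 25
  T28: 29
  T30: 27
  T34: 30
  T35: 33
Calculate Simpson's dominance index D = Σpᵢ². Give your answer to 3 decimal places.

0.147

Total N = 24+39+25+29+27+30+33 = 207, so the proportions are 0.11594, 0.18841, 0.12077, 0.1401, 0.13043, 0.14493, 0.15942 (working shown to 5 dp, full precision carried).
D = 0.11594² + 0.18841² + 0.12077² + 0.1401² + 0.13043² + 0.14493² + 0.15942² = 0.01344 + 0.03550 + 0.01459 + 0.01963 + 0.01701 + 0.02100 + 0.02541 = 0.14658.
To 3 decimal places, D = 0.147.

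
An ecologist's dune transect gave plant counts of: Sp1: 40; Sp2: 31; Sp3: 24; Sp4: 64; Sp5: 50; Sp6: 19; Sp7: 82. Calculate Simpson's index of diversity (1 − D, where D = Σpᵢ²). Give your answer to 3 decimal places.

Total N = 40+31+24+64+50+19+82 = 310, so the proportions are 0.12903, 0.1, 0.07742, 0.20645, 0.16129, 0.06129, 0.26452 (working shown to 5 dp, full precision carried).
D = 0.12903² + 0.1² + 0.07742² + 0.20645² + 0.16129² + 0.06129² + 0.26452² = 0.01665 + 0.01000 + 0.00599 + 0.04262 + 0.02601 + 0.00376 + 0.06997 = 0.17501.
So 1 − D = 0.82499, i.e. 0.825 to 3 decimal places.

0.825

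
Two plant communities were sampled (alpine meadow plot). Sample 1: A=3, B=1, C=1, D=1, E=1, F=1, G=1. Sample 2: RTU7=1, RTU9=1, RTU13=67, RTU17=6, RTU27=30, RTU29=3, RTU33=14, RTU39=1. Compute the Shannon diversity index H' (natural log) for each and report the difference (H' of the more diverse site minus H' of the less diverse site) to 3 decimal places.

0.553

Sample 1: N=9, proportions 0.33333, 0.11111, 0.11111, 0.11111, 0.11111, 0.11111, 0.11111, giving H' = 1.83102 (working shown to 5 dp, full precision carried).
Sample 2: N=123, proportions 0.00813, 0.00813, 0.54472, 0.04878, 0.2439, 0.02439, 0.11382, 0.00813, giving H' = 1.27768.
Difference = |1.83102 − 1.27768| = 0.55334, i.e. 0.553 to 3 decimal places.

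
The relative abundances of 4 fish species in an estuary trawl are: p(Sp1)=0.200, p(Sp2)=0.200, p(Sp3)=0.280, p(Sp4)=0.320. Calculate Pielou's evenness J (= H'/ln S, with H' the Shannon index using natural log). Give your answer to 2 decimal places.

0.98

H' = −Σ pᵢ ln pᵢ = −((-0.3219) + (-0.3219) + (-0.3564) + (-0.3646)) = 1.3648 (working shown to 4 dp, full precision carried).
With S = 4 species, ln S = 1.3863, so J = 1.3648/1.3863 = 0.9845, i.e. 0.98 to 2 decimal places.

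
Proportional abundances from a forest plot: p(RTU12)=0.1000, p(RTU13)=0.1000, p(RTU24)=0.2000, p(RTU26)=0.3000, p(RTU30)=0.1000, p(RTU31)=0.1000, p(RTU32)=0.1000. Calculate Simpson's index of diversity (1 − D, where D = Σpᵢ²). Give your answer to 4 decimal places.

D = 0.1² + 0.1² + 0.2² + 0.3² + 0.1² + 0.1² + 0.1² = 0.010000 + 0.010000 + 0.040000 + 0.090000 + 0.010000 + 0.010000 + 0.010000 = 0.180000 (working shown to 6 dp, full precision carried).
So 1 − D = 0.820000, i.e. 0.8200 to 4 decimal places.

0.8200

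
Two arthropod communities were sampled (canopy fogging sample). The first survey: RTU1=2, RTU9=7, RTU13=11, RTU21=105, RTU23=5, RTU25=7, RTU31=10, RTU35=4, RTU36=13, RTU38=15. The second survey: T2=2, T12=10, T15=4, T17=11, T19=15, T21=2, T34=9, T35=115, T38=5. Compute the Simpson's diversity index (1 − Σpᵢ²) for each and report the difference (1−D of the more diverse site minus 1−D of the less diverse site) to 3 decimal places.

The first survey: N=179, proportions 0.011173, 0.039106, 0.061453, 0.586592, 0.027933, 0.039106, 0.055866, 0.022346, 0.072626, 0.083799, giving 1−D = 0.632252 (working shown to 6 dp, full precision carried).
The second survey: N=173, proportions 0.011561, 0.057803, 0.023121, 0.063584, 0.086705, 0.011561, 0.052023, 0.66474, 0.028902, giving 1−D = 0.538875.
Difference = |0.632252 − 0.538875| = 0.093377, i.e. 0.093 to 3 decimal places.

0.093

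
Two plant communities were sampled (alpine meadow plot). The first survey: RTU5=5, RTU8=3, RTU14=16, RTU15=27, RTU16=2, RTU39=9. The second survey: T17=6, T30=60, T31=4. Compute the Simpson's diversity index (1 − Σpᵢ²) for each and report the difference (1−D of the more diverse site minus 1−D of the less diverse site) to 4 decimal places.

0.4581

The first survey: N=62, proportions 0.080645, 0.048387, 0.258065, 0.435484, 0.032258, 0.145161, giving 1−D = 0.712799 (working shown to 6 dp, full precision carried).
The second survey: N=70, proportions 0.085714, 0.857143, 0.057143, giving 1−D = 0.254694.
Difference = |0.712799 − 0.254694| = 0.458105, i.e. 0.4581 to 4 decimal places.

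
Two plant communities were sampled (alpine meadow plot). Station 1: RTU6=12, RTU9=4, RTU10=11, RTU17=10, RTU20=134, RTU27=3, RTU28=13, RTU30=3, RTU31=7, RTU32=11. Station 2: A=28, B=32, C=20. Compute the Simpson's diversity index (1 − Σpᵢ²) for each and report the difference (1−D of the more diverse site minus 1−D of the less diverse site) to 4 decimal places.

0.0871

Station 1: N=208, proportions 0.057692, 0.019231, 0.052885, 0.048077, 0.644231, 0.014423, 0.0625, 0.014423, 0.033654, 0.052885, giving 1−D = 0.567909 (working shown to 6 dp, full precision carried).
Station 2: N=80, proportions 0.35, 0.4, 0.25, giving 1−D = 0.655000.
Difference = |0.567909 − 0.655000| = 0.087091, i.e. 0.0871 to 4 decimal places.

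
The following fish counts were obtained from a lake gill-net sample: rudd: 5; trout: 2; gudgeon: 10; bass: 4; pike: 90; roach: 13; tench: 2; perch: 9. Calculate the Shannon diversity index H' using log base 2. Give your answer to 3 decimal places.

Total N = 5+2+10+4+90+13+2+9 = 135, so the proportions are 0.03704, 0.01481, 0.07407, 0.02963, 0.66667, 0.0963, 0.01481, 0.06667 (working shown to 5 dp, full precision carried).
Each pᵢ log₂ pᵢ term: 0.03704×(-4.75489)=-0.17611, 0.01481×(-6.07682)=-0.09003, 0.07407×(-3.75489)=-0.27814, 0.02963×(-5.07682)=-0.15042, 0.66667×(-0.58496)=-0.38998, 0.0963×(-3.37638)=-0.32513, 0.01481×(-6.07682)=-0.09003, 0.06667×(-3.90689)=-0.26046.
Sum = -1.76029, so H' = 1.760.

1.760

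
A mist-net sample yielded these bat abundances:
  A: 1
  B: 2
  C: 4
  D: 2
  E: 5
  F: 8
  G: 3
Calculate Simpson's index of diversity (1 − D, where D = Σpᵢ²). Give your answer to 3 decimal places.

0.803

Total N = 1+2+4+2+5+8+3 = 25, so the proportions are 0.04, 0.08, 0.16, 0.08, 0.2, 0.32, 0.12 (working shown to 5 dp, full precision carried).
D = 0.04² + 0.08² + 0.16² + 0.08² + 0.2² + 0.32² + 0.12² = 0.00160 + 0.00640 + 0.02560 + 0.00640 + 0.04000 + 0.10240 + 0.01440 = 0.19680.
So 1 − D = 0.80320, i.e. 0.803 to 3 decimal places.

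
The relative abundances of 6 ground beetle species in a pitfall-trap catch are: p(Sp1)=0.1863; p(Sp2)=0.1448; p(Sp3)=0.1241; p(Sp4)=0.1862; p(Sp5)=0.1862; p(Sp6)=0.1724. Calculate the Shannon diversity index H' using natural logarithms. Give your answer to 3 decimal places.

1.781

Each pᵢ ln pᵢ term (working shown to 5 dp, full precision carried): 0.1863×(-1.68040)=-0.31306, 0.1448×(-1.93240)=-0.27981, 0.1241×(-2.08667)=-0.25896, 0.1862×(-1.68093)=-0.31299, 0.1862×(-1.68093)=-0.31299, 0.1724×(-1.75794)=-0.30307.
Sum = -1.78087, so H' = 1.781.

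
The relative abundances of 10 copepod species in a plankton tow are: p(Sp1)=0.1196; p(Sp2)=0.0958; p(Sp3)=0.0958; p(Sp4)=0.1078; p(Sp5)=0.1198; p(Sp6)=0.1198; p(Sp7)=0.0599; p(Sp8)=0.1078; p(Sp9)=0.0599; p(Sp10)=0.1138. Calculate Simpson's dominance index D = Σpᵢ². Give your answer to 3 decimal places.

0.105

D = 0.1196² + 0.0958² + 0.0958² + 0.1078² + 0.1198² + 0.1198² + 0.0599² + 0.1078² + 0.0599² + 0.1138² = 0.01430 + 0.00918 + 0.00918 + 0.01162 + 0.01435 + 0.01435 + 0.00359 + 0.01162 + 0.00359 + 0.01295 = 0.10473 (working shown to 5 dp, full precision carried).
To 3 decimal places, D = 0.105.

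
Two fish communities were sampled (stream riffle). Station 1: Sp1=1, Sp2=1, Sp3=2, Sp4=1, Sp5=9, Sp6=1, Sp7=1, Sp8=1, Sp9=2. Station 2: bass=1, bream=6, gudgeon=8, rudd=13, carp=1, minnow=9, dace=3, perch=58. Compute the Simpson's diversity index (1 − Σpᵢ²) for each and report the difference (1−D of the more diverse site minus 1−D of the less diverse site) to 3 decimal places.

Station 1: N=19, proportions 0.052632, 0.052632, 0.105263, 0.052632, 0.473684, 0.052632, 0.052632, 0.052632, 0.105263, giving 1−D = 0.736842 (working shown to 6 dp, full precision carried).
Station 2: N=99, proportions 0.010101, 0.060606, 0.080808, 0.131313, 0.010101, 0.090909, 0.030303, 0.585859, giving 1−D = 0.619937.
Difference = |0.736842 − 0.619937| = 0.116905, i.e. 0.117 to 3 decimal places.

0.117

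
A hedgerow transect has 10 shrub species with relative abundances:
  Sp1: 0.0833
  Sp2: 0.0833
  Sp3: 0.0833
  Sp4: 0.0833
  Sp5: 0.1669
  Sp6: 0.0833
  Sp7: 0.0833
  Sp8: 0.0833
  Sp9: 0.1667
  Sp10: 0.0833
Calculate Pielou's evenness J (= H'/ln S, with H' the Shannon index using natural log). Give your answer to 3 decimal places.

H' = −Σ pᵢ ln pᵢ = −((-0.20703) + (-0.20703) + (-0.20703) + (-0.20703) + (-0.29881) + (-0.20703) + (-0.20703) + (-0.20703) + (-0.29865) + (-0.20703)) = 2.25367 (working shown to 5 dp, full precision carried).
With S = 10 species, ln S = 2.30259, so J = 2.25367/2.30259 = 0.97876, i.e. 0.979 to 3 decimal places.

0.979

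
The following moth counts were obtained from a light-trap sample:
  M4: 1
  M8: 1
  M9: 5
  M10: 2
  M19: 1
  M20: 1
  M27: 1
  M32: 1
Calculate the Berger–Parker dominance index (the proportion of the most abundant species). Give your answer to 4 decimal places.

Total N = 1+1+5+2+1+1+1+1 = 13, so the proportions are 0.076923, 0.076923, 0.384615, 0.153846, 0.076923, 0.076923, 0.076923, 0.076923 (working shown to 6 dp, full precision carried).
The largest proportion is 0.384615, i.e. d = 0.3846 to 4 decimal places.

0.3846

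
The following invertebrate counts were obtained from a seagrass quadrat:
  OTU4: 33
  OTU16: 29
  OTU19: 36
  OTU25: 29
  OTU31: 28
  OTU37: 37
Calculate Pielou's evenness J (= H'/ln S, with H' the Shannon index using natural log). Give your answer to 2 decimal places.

Total N = 33+29+36+29+28+37 = 192, so the proportions are 0.1719, 0.151, 0.1875, 0.151, 0.1458, 0.1927 (working shown to 4 dp, full precision carried).
H' = −Σ pᵢ ln pᵢ = −((-0.3027) + (-0.2855) + (-0.3139) + (-0.2855) + (-0.2808) + (-0.3173)) = 1.7856.
With S = 6 species, ln S = 1.7918, so J = 1.7856/1.7918 = 0.9966, i.e. 1.00 to 2 decimal places.

1.00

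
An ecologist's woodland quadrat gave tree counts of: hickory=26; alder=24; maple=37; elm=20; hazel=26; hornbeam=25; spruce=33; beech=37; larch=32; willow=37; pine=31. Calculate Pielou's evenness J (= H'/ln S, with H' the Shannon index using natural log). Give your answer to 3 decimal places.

0.992

Total N = 26+24+37+20+26+25+33+37+32+37+31 = 328, so the proportions are 0.07927, 0.07317, 0.1128, 0.06098, 0.07927, 0.07622, 0.10061, 0.1128, 0.09756, 0.1128, 0.09451 (working shown to 5 dp, full precision carried).
H' = −Σ pᵢ ln pᵢ = −((-0.20094) + (-0.19134) + (-0.24615) + (-0.17057) + (-0.20094) + (-0.19620) + (-0.23105) + (-0.24615) + (-0.22705) + (-0.24615) + (-0.22296)) = 2.37949.
With S = 11 species, ln S = 2.39790, so J = 2.37949/2.39790 = 0.99233, i.e. 0.992 to 3 decimal places.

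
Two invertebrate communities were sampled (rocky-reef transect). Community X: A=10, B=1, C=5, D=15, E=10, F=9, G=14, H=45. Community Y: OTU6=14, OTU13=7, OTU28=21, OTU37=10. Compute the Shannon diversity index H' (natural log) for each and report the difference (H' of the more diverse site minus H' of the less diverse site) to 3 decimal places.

0.424

Community X: N=109, proportions 0.09174, 0.00917, 0.04587, 0.13761, 0.09174, 0.08257, 0.12844, 0.41284, giving H' = 1.73042 (working shown to 5 dp, full precision carried).
Community Y: N=52, proportions 0.26923, 0.13462, 0.40385, 0.19231, giving H' = 1.30646.
Difference = |1.73042 − 1.30646| = 0.42396, i.e. 0.424 to 3 decimal places.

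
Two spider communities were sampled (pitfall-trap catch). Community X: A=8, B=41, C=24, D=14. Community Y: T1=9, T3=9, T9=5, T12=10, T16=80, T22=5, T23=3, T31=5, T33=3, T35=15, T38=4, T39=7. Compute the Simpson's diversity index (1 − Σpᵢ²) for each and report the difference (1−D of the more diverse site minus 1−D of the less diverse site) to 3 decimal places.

Community X: N=87, proportions 0.09195, 0.47126, 0.27586, 0.16092, giving 1−D = 0.66746 (working shown to 5 dp, full precision carried).
Community Y: N=155, proportions 0.05806, 0.05806, 0.03226, 0.06452, 0.51613, 0.03226, 0.01935, 0.03226, 0.01935, 0.09677, 0.02581, 0.04516, giving 1−D = 0.70676.
Difference = |0.66746 − 0.70676| = 0.03930, i.e. 0.039 to 3 decimal places.

0.039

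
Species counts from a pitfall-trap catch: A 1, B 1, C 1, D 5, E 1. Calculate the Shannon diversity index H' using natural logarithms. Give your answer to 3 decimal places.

1.303

Total N = 1+1+1+5+1 = 9, so the proportions are 0.11111, 0.11111, 0.11111, 0.55556, 0.11111 (working shown to 5 dp, full precision carried).
Each pᵢ ln pᵢ term: 0.11111×(-2.19722)=-0.24414, 0.11111×(-2.19722)=-0.24414, 0.11111×(-2.19722)=-0.24414, 0.55556×(-0.58779)=-0.32655, 0.11111×(-2.19722)=-0.24414.
Sum = -1.30309, so H' = 1.303.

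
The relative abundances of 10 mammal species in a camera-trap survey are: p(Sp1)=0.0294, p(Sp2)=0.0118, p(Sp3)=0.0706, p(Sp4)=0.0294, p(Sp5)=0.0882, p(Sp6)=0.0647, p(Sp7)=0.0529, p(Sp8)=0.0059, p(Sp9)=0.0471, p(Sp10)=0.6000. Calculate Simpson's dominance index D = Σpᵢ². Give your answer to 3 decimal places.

0.384

D = 0.0294² + 0.0118² + 0.0706² + 0.0294² + 0.0882² + 0.0647² + 0.0529² + 0.0059² + 0.0471² + 0.6² = 0.00086 + 0.00014 + 0.00498 + 0.00086 + 0.00778 + 0.00419 + 0.00280 + 0.00003 + 0.00222 + 0.36000 = 0.38387 (working shown to 5 dp, full precision carried).
To 3 decimal places, D = 0.384.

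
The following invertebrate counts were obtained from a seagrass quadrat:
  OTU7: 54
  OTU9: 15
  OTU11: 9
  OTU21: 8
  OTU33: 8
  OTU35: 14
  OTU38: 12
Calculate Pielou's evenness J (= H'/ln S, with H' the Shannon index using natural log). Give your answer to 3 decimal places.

Total N = 54+15+9+8+8+14+12 = 120, so the proportions are 0.45, 0.125, 0.075, 0.06667, 0.06667, 0.11667, 0.1 (working shown to 5 dp, full precision carried).
H' = −Σ pᵢ ln pᵢ = −((-0.35933) + (-0.25993) + (-0.19427) + (-0.18054) + (-0.18054) + (-0.25065) + (-0.23026)) = 1.65551.
With S = 7 species, ln S = 1.94591, so J = 1.65551/1.94591 = 0.85076, i.e. 0.851 to 3 decimal places.

0.851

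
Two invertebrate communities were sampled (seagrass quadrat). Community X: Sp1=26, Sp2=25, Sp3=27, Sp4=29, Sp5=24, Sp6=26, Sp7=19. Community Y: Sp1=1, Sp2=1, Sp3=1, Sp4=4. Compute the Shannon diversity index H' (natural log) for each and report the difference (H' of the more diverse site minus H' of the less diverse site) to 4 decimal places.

0.7852

Community X: N=176, proportions 0.14772727, 0.14204545, 0.15340909, 0.16477273, 0.13636364, 0.14772727, 0.10795455, giving H' = 1.93895148 (working shown to 8 dp, full precision carried).
Community Y: N=7, proportions 0.14285714, 0.14285714, 0.14285714, 0.57142857, giving H' = 1.15374194.
Difference = |1.93895148 − 1.15374194| = 0.78520954, i.e. 0.7852 to 4 decimal places.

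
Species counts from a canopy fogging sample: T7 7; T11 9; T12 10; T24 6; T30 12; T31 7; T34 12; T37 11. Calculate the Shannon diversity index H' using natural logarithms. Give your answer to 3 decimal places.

2.050

Total N = 7+9+10+6+12+7+12+11 = 74, so the proportions are 0.09459, 0.12162, 0.13514, 0.08108, 0.16216, 0.09459, 0.16216, 0.14865 (working shown to 5 dp, full precision carried).
Each pᵢ ln pᵢ term: 0.09459×(-2.35815)=-0.22307, 0.12162×(-2.10684)=-0.25624, 0.13514×(-2.00148)=-0.27047, 0.08108×(-2.51231)=-0.20370, 0.16216×(-1.81916)=-0.29500, 0.09459×(-2.35815)=-0.22307, 0.16216×(-1.81916)=-0.29500, 0.14865×(-1.90617)=-0.28335.
Sum = -2.04989, so H' = 2.050.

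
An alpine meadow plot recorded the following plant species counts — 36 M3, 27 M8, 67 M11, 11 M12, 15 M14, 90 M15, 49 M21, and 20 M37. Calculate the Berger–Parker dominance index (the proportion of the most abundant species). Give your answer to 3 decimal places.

0.286

Total N = 36+27+67+11+15+90+49+20 = 315, so the proportions are 0.11429, 0.08571, 0.2127, 0.03492, 0.04762, 0.28571, 0.15556, 0.06349 (working shown to 5 dp, full precision carried).
The largest proportion is 0.28571, i.e. d = 0.286 to 3 decimal places.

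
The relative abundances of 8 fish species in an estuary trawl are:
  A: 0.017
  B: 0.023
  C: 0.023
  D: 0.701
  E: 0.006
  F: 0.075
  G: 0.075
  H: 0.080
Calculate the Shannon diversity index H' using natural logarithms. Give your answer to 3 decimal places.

Each pᵢ ln pᵢ term (working shown to 5 dp, full precision carried): 0.017×(-4.07454)=-0.06927, 0.023×(-3.77226)=-0.08676, 0.023×(-3.77226)=-0.08676, 0.701×(-0.35525)=-0.24903, 0.006×(-5.11600)=-0.03070, 0.075×(-2.59027)=-0.19427, 0.075×(-2.59027)=-0.19427, 0.08×(-2.52573)=-0.20206.
Sum = -1.11311, so H' = 1.113.

1.113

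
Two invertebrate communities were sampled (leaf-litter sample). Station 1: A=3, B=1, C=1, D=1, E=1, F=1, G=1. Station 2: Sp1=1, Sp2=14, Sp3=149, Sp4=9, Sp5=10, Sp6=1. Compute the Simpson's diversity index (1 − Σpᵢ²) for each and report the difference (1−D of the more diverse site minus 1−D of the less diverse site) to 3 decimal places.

0.482

Station 1: N=9, proportions 0.333333, 0.111111, 0.111111, 0.111111, 0.111111, 0.111111, 0.111111, giving 1−D = 0.814815 (working shown to 6 dp, full precision carried).
Station 2: N=184, proportions 0.005435, 0.076087, 0.809783, 0.048913, 0.054348, 0.005435, giving 1−D = 0.333058.
Difference = |0.814815 − 0.333058| = 0.481757, i.e. 0.482 to 3 decimal places.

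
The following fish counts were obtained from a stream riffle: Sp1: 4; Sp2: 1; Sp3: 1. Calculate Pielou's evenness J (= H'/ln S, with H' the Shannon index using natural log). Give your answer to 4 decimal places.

0.7897

Total N = 4+1+1 = 6, so the proportions are 0.666667, 0.166667, 0.166667 (working shown to 6 dp, full precision carried).
H' = −Σ pᵢ ln pᵢ = −((-0.270310) + (-0.298627) + (-0.298627)) = 0.867563.
With S = 3 species, ln S = 1.098612, so J = 0.867563/1.098612 = 0.789690, i.e. 0.7897 to 4 decimal places.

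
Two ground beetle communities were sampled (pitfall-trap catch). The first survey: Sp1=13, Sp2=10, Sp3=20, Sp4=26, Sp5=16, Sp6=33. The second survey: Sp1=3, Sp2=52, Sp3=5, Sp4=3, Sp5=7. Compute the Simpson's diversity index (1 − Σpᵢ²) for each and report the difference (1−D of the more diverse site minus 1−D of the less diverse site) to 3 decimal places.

The first survey: N=118, proportions 0.11017, 0.08475, 0.16949, 0.22034, 0.13559, 0.27966, giving 1−D = 0.80681 (working shown to 5 dp, full precision carried).
The second survey: N=70, proportions 0.04286, 0.74286, 0.07143, 0.04286, 0.1, giving 1−D = 0.42939.
Difference = |0.80681 − 0.42939| = 0.37742, i.e. 0.377 to 3 decimal places.

0.377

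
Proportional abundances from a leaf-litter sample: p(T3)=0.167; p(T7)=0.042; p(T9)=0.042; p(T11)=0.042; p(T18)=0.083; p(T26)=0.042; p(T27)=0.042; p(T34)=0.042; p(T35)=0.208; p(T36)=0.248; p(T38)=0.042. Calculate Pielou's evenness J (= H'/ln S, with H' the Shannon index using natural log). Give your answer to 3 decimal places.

H' = −Σ pᵢ ln pᵢ = −((-0.29889) + (-0.13314) + (-0.13314) + (-0.13314) + (-0.20658) + (-0.13314) + (-0.13314) + (-0.13314) + (-0.32661) + (-0.34579) + (-0.13314)) = 2.10987 (working shown to 5 dp, full precision carried).
With S = 11 species, ln S = 2.39790, so J = 2.10987/2.39790 = 0.87989, i.e. 0.880 to 3 decimal places.

0.880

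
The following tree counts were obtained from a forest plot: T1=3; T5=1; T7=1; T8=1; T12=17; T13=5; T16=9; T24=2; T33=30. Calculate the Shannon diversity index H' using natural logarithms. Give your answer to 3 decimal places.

Total N = 3+1+1+1+17+5+9+2+30 = 69, so the proportions are 0.04348, 0.01449, 0.01449, 0.01449, 0.24638, 0.07246, 0.13043, 0.02899, 0.43478 (working shown to 5 dp, full precision carried).
Each pᵢ ln pᵢ term: 0.04348×(-3.13549)=-0.13633, 0.01449×(-4.23411)=-0.06136, 0.01449×(-4.23411)=-0.06136, 0.01449×(-4.23411)=-0.06136, 0.24638×(-1.40089)=-0.34515, 0.07246×(-2.62467)=-0.19019, 0.13043×(-2.03688)=-0.26568, 0.02899×(-3.54096)=-0.10264, 0.43478×(-0.83291)=-0.36213.
Sum = -1.58621, so H' = 1.586.

1.586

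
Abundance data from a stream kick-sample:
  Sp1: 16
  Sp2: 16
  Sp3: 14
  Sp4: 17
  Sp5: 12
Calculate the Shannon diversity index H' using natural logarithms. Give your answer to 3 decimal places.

Total N = 16+16+14+17+12 = 75, so the proportions are 0.21333, 0.21333, 0.18667, 0.22667, 0.16 (working shown to 5 dp, full precision carried).
Each pᵢ ln pᵢ term: 0.21333×(-1.54490)=-0.32958, 0.21333×(-1.54490)=-0.32958, 0.18667×(-1.67843)=-0.31331, 0.22667×(-1.48427)=-0.33644, 0.16×(-1.83258)=-0.29321.
Sum = -1.60211, so H' = 1.602.

1.602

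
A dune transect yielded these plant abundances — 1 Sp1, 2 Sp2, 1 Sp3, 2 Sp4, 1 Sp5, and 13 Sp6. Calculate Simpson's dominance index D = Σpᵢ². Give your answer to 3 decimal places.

0.450

Total N = 1+2+1+2+1+13 = 20, so the proportions are 0.05, 0.1, 0.05, 0.1, 0.05, 0.65 (working shown to 5 dp, full precision carried).
D = 0.05² + 0.1² + 0.05² + 0.1² + 0.05² + 0.65² = 0.00250 + 0.01000 + 0.00250 + 0.01000 + 0.00250 + 0.42250 = 0.45000.
To 3 decimal places, D = 0.450.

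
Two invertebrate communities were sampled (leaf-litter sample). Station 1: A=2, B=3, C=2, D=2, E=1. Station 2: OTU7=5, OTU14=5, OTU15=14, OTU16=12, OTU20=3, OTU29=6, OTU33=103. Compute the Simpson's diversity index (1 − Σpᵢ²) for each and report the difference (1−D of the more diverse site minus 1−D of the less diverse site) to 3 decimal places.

0.284

Station 1: N=10, proportions 0.2, 0.3, 0.2, 0.2, 0.1, giving 1−D = 0.78000 (working shown to 5 dp, full precision carried).
Station 2: N=148, proportions 0.03378, 0.03378, 0.09459, 0.08108, 0.02027, 0.04054, 0.69595, giving 1−D = 0.49580.
Difference = |0.78000 − 0.49580| = 0.28420, i.e. 0.284 to 3 decimal places.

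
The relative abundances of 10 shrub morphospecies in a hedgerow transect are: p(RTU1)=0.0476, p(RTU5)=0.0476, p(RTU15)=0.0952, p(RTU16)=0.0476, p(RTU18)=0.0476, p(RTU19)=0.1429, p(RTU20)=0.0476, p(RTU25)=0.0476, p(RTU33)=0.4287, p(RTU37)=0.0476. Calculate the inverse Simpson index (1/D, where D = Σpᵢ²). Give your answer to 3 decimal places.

D = 0.0476² + 0.0476² + 0.0952² + 0.0476² + 0.0476² + 0.1429² + 0.0476² + 0.0476² + 0.4287² + 0.0476² = 0.0022658 + 0.0022658 + 0.0090630 + 0.0022658 + 0.0022658 + 0.0204204 + 0.0022658 + 0.0022658 + 0.1837837 + 0.0022658 = 0.2291275 (working shown to 7 dp, full precision carried).
So 1/D = 4.36438, i.e. 4.364 to 3 decimal places.

4.364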